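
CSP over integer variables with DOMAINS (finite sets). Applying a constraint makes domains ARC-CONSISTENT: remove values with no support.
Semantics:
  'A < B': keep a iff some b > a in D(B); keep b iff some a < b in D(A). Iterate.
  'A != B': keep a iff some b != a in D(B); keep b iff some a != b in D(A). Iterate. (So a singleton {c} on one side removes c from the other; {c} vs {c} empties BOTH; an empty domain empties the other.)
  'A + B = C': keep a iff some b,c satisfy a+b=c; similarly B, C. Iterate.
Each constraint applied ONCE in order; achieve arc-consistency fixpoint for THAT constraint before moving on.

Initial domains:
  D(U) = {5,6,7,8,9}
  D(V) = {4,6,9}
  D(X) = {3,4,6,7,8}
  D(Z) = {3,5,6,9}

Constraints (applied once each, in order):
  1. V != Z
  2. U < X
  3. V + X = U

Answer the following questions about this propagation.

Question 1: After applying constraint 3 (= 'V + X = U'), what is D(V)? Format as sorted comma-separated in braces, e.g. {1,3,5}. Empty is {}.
Constraint 1 (V != Z) on D(V)={4,6,9} D(Z)={3,5,6,9}: no change
Constraint 2 (U < X) on D(U)={5,6,7,8,9} D(X)={3,4,6,7,8}: U {5,6,7,8,9}->{5,6,7}; X {3,4,6,7,8}->{6,7,8}
Constraint 3 (V + X = U) on D(V)={4,6,9} D(X)={6,7,8} D(U)={5,6,7}: V {4,6,9}->{}; X {6,7,8}->{}; U {5,6,7}->{}
So after constraint 3: D(V) = {}

Answer: {}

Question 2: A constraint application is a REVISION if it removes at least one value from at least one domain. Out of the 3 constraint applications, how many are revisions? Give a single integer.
Constraint 1 (V != Z) on D(V)={4,6,9} D(Z)={3,5,6,9}: no change => not a revision
Constraint 2 (U < X) on D(U)={5,6,7,8,9} D(X)={3,4,6,7,8}: U {5,6,7,8,9}->{5,6,7}; X {3,4,6,7,8}->{6,7,8} => REVISION
Constraint 3 (V + X = U) on D(V)={4,6,9} D(X)={6,7,8} D(U)={5,6,7}: V {4,6,9}->{}; X {6,7,8}->{}; U {5,6,7}->{} => REVISION
Total revisions = 2

Answer: 2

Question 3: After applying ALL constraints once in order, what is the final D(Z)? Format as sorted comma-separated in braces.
Constraint 1 (V != Z) on D(V)={4,6,9} D(Z)={3,5,6,9}: no change
Constraint 2 (U < X) on D(U)={5,6,7,8,9} D(X)={3,4,6,7,8}: U {5,6,7,8,9}->{5,6,7}; X {3,4,6,7,8}->{6,7,8}
Constraint 3 (V + X = U) on D(V)={4,6,9} D(X)={6,7,8} D(U)={5,6,7}: V {4,6,9}->{}; X {6,7,8}->{}; U {5,6,7}->{}
So after all 3 constraints: D(Z) = {3,5,6,9}

Answer: {3,5,6,9}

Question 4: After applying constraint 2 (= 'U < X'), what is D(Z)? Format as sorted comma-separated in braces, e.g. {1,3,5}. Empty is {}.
Constraint 1 (V != Z) on D(V)={4,6,9} D(Z)={3,5,6,9}: no change
Constraint 2 (U < X) on D(U)={5,6,7,8,9} D(X)={3,4,6,7,8}: U {5,6,7,8,9}->{5,6,7}; X {3,4,6,7,8}->{6,7,8}
So after constraint 2: D(Z) = {3,5,6,9}

Answer: {3,5,6,9}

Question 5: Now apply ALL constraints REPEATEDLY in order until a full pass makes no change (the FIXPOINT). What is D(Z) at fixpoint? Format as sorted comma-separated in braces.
Answer: {}

Derivation:
pass 0 (initial): D(Z)={3,5,6,9}
pass 1: U {5,6,7,8,9}->{}; V {4,6,9}->{}; X {3,4,6,7,8}->{}
pass 2: Z {3,5,6,9}->{}
pass 3: no change
Fixpoint after 3 passes: D(Z) = {}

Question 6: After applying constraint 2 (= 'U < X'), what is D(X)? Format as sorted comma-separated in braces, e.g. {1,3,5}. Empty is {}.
Constraint 1 (V != Z) on D(V)={4,6,9} D(Z)={3,5,6,9}: no change
Constraint 2 (U < X) on D(U)={5,6,7,8,9} D(X)={3,4,6,7,8}: U {5,6,7,8,9}->{5,6,7}; X {3,4,6,7,8}->{6,7,8}
So after constraint 2: D(X) = {6,7,8}

Answer: {6,7,8}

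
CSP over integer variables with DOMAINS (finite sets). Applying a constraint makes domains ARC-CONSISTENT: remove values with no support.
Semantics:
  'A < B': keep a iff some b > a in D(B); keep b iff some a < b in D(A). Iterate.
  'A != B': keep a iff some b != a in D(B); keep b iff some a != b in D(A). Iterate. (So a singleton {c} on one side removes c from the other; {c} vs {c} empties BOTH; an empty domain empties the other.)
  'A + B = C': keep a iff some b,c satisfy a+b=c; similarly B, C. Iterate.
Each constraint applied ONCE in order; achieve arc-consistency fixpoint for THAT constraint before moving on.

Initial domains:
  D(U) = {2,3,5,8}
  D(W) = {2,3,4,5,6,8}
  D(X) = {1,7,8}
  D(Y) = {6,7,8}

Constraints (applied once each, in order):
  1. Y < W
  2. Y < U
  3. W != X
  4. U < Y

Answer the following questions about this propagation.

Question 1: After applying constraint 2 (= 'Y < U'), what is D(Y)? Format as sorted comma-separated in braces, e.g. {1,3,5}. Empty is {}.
Answer: {6,7}

Derivation:
Constraint 1 (Y < W) on D(Y)={6,7,8} D(W)={2,3,4,5,6,8}: Y {6,7,8}->{6,7}; W {2,3,4,5,6,8}->{8}
Constraint 2 (Y < U) on D(Y)={6,7} D(U)={2,3,5,8}: U {2,3,5,8}->{8}
So after constraint 2: D(Y) = {6,7}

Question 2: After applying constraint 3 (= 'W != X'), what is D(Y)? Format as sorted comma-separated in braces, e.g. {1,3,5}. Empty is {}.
Constraint 1 (Y < W) on D(Y)={6,7,8} D(W)={2,3,4,5,6,8}: Y {6,7,8}->{6,7}; W {2,3,4,5,6,8}->{8}
Constraint 2 (Y < U) on D(Y)={6,7} D(U)={2,3,5,8}: U {2,3,5,8}->{8}
Constraint 3 (W != X) on D(W)={8} D(X)={1,7,8}: X {1,7,8}->{1,7}
So after constraint 3: D(Y) = {6,7}

Answer: {6,7}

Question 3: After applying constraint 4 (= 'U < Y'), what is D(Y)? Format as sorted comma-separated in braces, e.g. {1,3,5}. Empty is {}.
Constraint 1 (Y < W) on D(Y)={6,7,8} D(W)={2,3,4,5,6,8}: Y {6,7,8}->{6,7}; W {2,3,4,5,6,8}->{8}
Constraint 2 (Y < U) on D(Y)={6,7} D(U)={2,3,5,8}: U {2,3,5,8}->{8}
Constraint 3 (W != X) on D(W)={8} D(X)={1,7,8}: X {1,7,8}->{1,7}
Constraint 4 (U < Y) on D(U)={8} D(Y)={6,7}: U {8}->{}; Y {6,7}->{}
So after constraint 4: D(Y) = {}

Answer: {}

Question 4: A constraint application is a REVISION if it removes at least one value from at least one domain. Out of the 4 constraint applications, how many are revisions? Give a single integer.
Answer: 4

Derivation:
Constraint 1 (Y < W) on D(Y)={6,7,8} D(W)={2,3,4,5,6,8}: Y {6,7,8}->{6,7}; W {2,3,4,5,6,8}->{8} => REVISION
Constraint 2 (Y < U) on D(Y)={6,7} D(U)={2,3,5,8}: U {2,3,5,8}->{8} => REVISION
Constraint 3 (W != X) on D(W)={8} D(X)={1,7,8}: X {1,7,8}->{1,7} => REVISION
Constraint 4 (U < Y) on D(U)={8} D(Y)={6,7}: U {8}->{}; Y {6,7}->{} => REVISION
Total revisions = 4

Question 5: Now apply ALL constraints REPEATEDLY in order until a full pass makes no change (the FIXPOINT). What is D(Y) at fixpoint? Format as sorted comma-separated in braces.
pass 0 (initial): D(Y)={6,7,8}
pass 1: U {2,3,5,8}->{}; W {2,3,4,5,6,8}->{8}; X {1,7,8}->{1,7}; Y {6,7,8}->{}
pass 2: W {8}->{}; X {1,7}->{}
pass 3: no change
Fixpoint after 3 passes: D(Y) = {}

Answer: {}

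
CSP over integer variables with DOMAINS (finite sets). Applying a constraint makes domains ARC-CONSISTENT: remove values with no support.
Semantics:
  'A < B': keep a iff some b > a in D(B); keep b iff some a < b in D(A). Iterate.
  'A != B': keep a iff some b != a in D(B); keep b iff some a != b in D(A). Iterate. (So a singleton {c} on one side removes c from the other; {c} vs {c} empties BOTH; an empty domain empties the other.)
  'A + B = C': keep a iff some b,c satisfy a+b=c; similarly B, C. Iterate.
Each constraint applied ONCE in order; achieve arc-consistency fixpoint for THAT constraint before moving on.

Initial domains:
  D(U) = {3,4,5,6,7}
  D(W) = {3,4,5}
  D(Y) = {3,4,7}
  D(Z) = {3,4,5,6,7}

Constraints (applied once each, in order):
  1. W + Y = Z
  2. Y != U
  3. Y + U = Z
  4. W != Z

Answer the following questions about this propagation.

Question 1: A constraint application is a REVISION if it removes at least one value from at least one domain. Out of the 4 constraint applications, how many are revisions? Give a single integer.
Answer: 2

Derivation:
Constraint 1 (W + Y = Z) on D(W)={3,4,5} D(Y)={3,4,7} D(Z)={3,4,5,6,7}: W {3,4,5}->{3,4}; Y {3,4,7}->{3,4}; Z {3,4,5,6,7}->{6,7} => REVISION
Constraint 2 (Y != U) on D(Y)={3,4} D(U)={3,4,5,6,7}: no change => not a revision
Constraint 3 (Y + U = Z) on D(Y)={3,4} D(U)={3,4,5,6,7} D(Z)={6,7}: U {3,4,5,6,7}->{3,4} => REVISION
Constraint 4 (W != Z) on D(W)={3,4} D(Z)={6,7}: no change => not a revision
Total revisions = 2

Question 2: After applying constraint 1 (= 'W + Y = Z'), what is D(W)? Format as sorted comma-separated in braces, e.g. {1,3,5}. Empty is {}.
Answer: {3,4}

Derivation:
Constraint 1 (W + Y = Z) on D(W)={3,4,5} D(Y)={3,4,7} D(Z)={3,4,5,6,7}: W {3,4,5}->{3,4}; Y {3,4,7}->{3,4}; Z {3,4,5,6,7}->{6,7}
So after constraint 1: D(W) = {3,4}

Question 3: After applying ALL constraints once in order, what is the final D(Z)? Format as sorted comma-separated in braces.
Answer: {6,7}

Derivation:
Constraint 1 (W + Y = Z) on D(W)={3,4,5} D(Y)={3,4,7} D(Z)={3,4,5,6,7}: W {3,4,5}->{3,4}; Y {3,4,7}->{3,4}; Z {3,4,5,6,7}->{6,7}
Constraint 2 (Y != U) on D(Y)={3,4} D(U)={3,4,5,6,7}: no change
Constraint 3 (Y + U = Z) on D(Y)={3,4} D(U)={3,4,5,6,7} D(Z)={6,7}: U {3,4,5,6,7}->{3,4}
Constraint 4 (W != Z) on D(W)={3,4} D(Z)={6,7}: no change
So after all 4 constraints: D(Z) = {6,7}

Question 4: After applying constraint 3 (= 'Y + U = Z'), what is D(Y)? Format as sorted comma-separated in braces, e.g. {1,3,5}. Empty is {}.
Constraint 1 (W + Y = Z) on D(W)={3,4,5} D(Y)={3,4,7} D(Z)={3,4,5,6,7}: W {3,4,5}->{3,4}; Y {3,4,7}->{3,4}; Z {3,4,5,6,7}->{6,7}
Constraint 2 (Y != U) on D(Y)={3,4} D(U)={3,4,5,6,7}: no change
Constraint 3 (Y + U = Z) on D(Y)={3,4} D(U)={3,4,5,6,7} D(Z)={6,7}: U {3,4,5,6,7}->{3,4}
So after constraint 3: D(Y) = {3,4}

Answer: {3,4}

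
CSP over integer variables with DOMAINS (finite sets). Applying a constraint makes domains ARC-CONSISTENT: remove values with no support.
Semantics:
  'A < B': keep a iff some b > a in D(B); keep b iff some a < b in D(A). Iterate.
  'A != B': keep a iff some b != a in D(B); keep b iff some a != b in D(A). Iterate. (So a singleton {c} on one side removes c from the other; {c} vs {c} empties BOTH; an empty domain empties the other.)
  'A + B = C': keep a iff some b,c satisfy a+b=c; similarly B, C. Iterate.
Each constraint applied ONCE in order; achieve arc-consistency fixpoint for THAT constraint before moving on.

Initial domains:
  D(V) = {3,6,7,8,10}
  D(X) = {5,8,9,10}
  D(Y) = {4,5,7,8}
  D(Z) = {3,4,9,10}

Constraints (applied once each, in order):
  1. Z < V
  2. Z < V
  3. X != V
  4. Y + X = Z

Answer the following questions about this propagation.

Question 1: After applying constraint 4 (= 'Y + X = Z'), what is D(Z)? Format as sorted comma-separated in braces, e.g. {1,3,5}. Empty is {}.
Constraint 1 (Z < V) on D(Z)={3,4,9,10} D(V)={3,6,7,8,10}: Z {3,4,9,10}->{3,4,9}; V {3,6,7,8,10}->{6,7,8,10}
Constraint 2 (Z < V) on D(Z)={3,4,9} D(V)={6,7,8,10}: no change
Constraint 3 (X != V) on D(X)={5,8,9,10} D(V)={6,7,8,10}: no change
Constraint 4 (Y + X = Z) on D(Y)={4,5,7,8} D(X)={5,8,9,10} D(Z)={3,4,9}: Y {4,5,7,8}->{4}; X {5,8,9,10}->{5}; Z {3,4,9}->{9}
So after constraint 4: D(Z) = {9}

Answer: {9}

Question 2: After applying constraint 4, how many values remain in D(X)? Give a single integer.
Constraint 1 (Z < V) on D(Z)={3,4,9,10} D(V)={3,6,7,8,10}: Z {3,4,9,10}->{3,4,9}; V {3,6,7,8,10}->{6,7,8,10}
Constraint 2 (Z < V) on D(Z)={3,4,9} D(V)={6,7,8,10}: no change
Constraint 3 (X != V) on D(X)={5,8,9,10} D(V)={6,7,8,10}: no change
Constraint 4 (Y + X = Z) on D(Y)={4,5,7,8} D(X)={5,8,9,10} D(Z)={3,4,9}: Y {4,5,7,8}->{4}; X {5,8,9,10}->{5}; Z {3,4,9}->{9}
So after constraint 4: D(X)={5}, size = 1

Answer: 1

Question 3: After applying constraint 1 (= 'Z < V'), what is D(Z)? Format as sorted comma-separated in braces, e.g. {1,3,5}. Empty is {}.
Constraint 1 (Z < V) on D(Z)={3,4,9,10} D(V)={3,6,7,8,10}: Z {3,4,9,10}->{3,4,9}; V {3,6,7,8,10}->{6,7,8,10}
So after constraint 1: D(Z) = {3,4,9}

Answer: {3,4,9}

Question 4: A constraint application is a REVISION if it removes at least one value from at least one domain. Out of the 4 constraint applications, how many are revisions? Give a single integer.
Constraint 1 (Z < V) on D(Z)={3,4,9,10} D(V)={3,6,7,8,10}: Z {3,4,9,10}->{3,4,9}; V {3,6,7,8,10}->{6,7,8,10} => REVISION
Constraint 2 (Z < V) on D(Z)={3,4,9} D(V)={6,7,8,10}: no change => not a revision
Constraint 3 (X != V) on D(X)={5,8,9,10} D(V)={6,7,8,10}: no change => not a revision
Constraint 4 (Y + X = Z) on D(Y)={4,5,7,8} D(X)={5,8,9,10} D(Z)={3,4,9}: Y {4,5,7,8}->{4}; X {5,8,9,10}->{5}; Z {3,4,9}->{9} => REVISION
Total revisions = 2

Answer: 2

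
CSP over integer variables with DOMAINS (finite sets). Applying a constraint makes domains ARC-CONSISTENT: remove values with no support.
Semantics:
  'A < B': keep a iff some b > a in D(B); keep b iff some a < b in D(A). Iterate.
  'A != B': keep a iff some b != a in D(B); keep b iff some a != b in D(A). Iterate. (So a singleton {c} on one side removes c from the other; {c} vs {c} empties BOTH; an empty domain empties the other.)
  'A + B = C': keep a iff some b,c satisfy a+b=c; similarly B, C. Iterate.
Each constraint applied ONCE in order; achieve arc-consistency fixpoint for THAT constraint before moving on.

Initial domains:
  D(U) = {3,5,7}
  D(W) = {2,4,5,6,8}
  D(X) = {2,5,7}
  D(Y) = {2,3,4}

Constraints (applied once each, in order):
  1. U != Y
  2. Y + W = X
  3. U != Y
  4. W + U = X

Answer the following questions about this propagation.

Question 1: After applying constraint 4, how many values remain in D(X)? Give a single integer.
Answer: 2

Derivation:
Constraint 1 (U != Y) on D(U)={3,5,7} D(Y)={2,3,4}: no change
Constraint 2 (Y + W = X) on D(Y)={2,3,4} D(W)={2,4,5,6,8} D(X)={2,5,7}: Y {2,3,4}->{2,3}; W {2,4,5,6,8}->{2,4,5}; X {2,5,7}->{5,7}
Constraint 3 (U != Y) on D(U)={3,5,7} D(Y)={2,3}: no change
Constraint 4 (W + U = X) on D(W)={2,4,5} D(U)={3,5,7} D(X)={5,7}: W {2,4,5}->{2,4}; U {3,5,7}->{3,5}
So after constraint 4: D(X)={5,7}, size = 2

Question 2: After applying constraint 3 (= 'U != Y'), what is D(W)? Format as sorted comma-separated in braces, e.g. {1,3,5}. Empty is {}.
Constraint 1 (U != Y) on D(U)={3,5,7} D(Y)={2,3,4}: no change
Constraint 2 (Y + W = X) on D(Y)={2,3,4} D(W)={2,4,5,6,8} D(X)={2,5,7}: Y {2,3,4}->{2,3}; W {2,4,5,6,8}->{2,4,5}; X {2,5,7}->{5,7}
Constraint 3 (U != Y) on D(U)={3,5,7} D(Y)={2,3}: no change
So after constraint 3: D(W) = {2,4,5}

Answer: {2,4,5}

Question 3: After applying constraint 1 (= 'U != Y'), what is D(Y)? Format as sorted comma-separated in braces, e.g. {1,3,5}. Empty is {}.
Answer: {2,3,4}

Derivation:
Constraint 1 (U != Y) on D(U)={3,5,7} D(Y)={2,3,4}: no change
So after constraint 1: D(Y) = {2,3,4}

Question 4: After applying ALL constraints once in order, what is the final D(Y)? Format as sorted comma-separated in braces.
Answer: {2,3}

Derivation:
Constraint 1 (U != Y) on D(U)={3,5,7} D(Y)={2,3,4}: no change
Constraint 2 (Y + W = X) on D(Y)={2,3,4} D(W)={2,4,5,6,8} D(X)={2,5,7}: Y {2,3,4}->{2,3}; W {2,4,5,6,8}->{2,4,5}; X {2,5,7}->{5,7}
Constraint 3 (U != Y) on D(U)={3,5,7} D(Y)={2,3}: no change
Constraint 4 (W + U = X) on D(W)={2,4,5} D(U)={3,5,7} D(X)={5,7}: W {2,4,5}->{2,4}; U {3,5,7}->{3,5}
So after all 4 constraints: D(Y) = {2,3}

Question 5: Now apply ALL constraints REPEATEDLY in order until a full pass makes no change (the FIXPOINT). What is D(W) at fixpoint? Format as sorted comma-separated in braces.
pass 0 (initial): D(W)={2,4,5,6,8}
pass 1: U {3,5,7}->{3,5}; W {2,4,5,6,8}->{2,4}; X {2,5,7}->{5,7}; Y {2,3,4}->{2,3}
pass 2: U {3,5}->{5}; W {2,4}->{2}; X {5,7}->{7}; Y {2,3}->{3}
pass 3: U {5}->{}; W {2}->{}; X {7}->{}; Y {3}->{}
pass 4: no change
Fixpoint after 4 passes: D(W) = {}

Answer: {}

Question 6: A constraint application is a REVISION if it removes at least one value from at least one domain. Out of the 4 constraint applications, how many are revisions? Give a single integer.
Constraint 1 (U != Y) on D(U)={3,5,7} D(Y)={2,3,4}: no change => not a revision
Constraint 2 (Y + W = X) on D(Y)={2,3,4} D(W)={2,4,5,6,8} D(X)={2,5,7}: Y {2,3,4}->{2,3}; W {2,4,5,6,8}->{2,4,5}; X {2,5,7}->{5,7} => REVISION
Constraint 3 (U != Y) on D(U)={3,5,7} D(Y)={2,3}: no change => not a revision
Constraint 4 (W + U = X) on D(W)={2,4,5} D(U)={3,5,7} D(X)={5,7}: W {2,4,5}->{2,4}; U {3,5,7}->{3,5} => REVISION
Total revisions = 2

Answer: 2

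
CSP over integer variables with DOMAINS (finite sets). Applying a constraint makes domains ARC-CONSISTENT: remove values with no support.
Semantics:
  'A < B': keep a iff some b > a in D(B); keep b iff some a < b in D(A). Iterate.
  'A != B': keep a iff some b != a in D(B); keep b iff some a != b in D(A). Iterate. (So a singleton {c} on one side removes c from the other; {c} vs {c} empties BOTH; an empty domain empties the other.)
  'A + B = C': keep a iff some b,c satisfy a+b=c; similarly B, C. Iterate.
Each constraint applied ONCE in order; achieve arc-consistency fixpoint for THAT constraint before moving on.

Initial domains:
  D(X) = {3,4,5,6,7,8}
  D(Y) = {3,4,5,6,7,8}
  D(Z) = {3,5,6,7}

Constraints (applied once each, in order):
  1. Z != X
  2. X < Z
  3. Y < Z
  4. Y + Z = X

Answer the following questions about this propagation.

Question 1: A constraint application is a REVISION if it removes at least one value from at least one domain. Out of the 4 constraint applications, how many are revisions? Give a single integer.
Answer: 3

Derivation:
Constraint 1 (Z != X) on D(Z)={3,5,6,7} D(X)={3,4,5,6,7,8}: no change => not a revision
Constraint 2 (X < Z) on D(X)={3,4,5,6,7,8} D(Z)={3,5,6,7}: X {3,4,5,6,7,8}->{3,4,5,6}; Z {3,5,6,7}->{5,6,7} => REVISION
Constraint 3 (Y < Z) on D(Y)={3,4,5,6,7,8} D(Z)={5,6,7}: Y {3,4,5,6,7,8}->{3,4,5,6} => REVISION
Constraint 4 (Y + Z = X) on D(Y)={3,4,5,6} D(Z)={5,6,7} D(X)={3,4,5,6}: Y {3,4,5,6}->{}; Z {5,6,7}->{}; X {3,4,5,6}->{} => REVISION
Total revisions = 3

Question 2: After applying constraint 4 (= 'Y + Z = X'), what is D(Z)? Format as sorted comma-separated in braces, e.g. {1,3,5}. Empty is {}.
Answer: {}

Derivation:
Constraint 1 (Z != X) on D(Z)={3,5,6,7} D(X)={3,4,5,6,7,8}: no change
Constraint 2 (X < Z) on D(X)={3,4,5,6,7,8} D(Z)={3,5,6,7}: X {3,4,5,6,7,8}->{3,4,5,6}; Z {3,5,6,7}->{5,6,7}
Constraint 3 (Y < Z) on D(Y)={3,4,5,6,7,8} D(Z)={5,6,7}: Y {3,4,5,6,7,8}->{3,4,5,6}
Constraint 4 (Y + Z = X) on D(Y)={3,4,5,6} D(Z)={5,6,7} D(X)={3,4,5,6}: Y {3,4,5,6}->{}; Z {5,6,7}->{}; X {3,4,5,6}->{}
So after constraint 4: D(Z) = {}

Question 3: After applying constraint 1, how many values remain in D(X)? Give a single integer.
Answer: 6

Derivation:
Constraint 1 (Z != X) on D(Z)={3,5,6,7} D(X)={3,4,5,6,7,8}: no change
So after constraint 1: D(X)={3,4,5,6,7,8}, size = 6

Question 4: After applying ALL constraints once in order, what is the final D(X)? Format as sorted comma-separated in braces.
Answer: {}

Derivation:
Constraint 1 (Z != X) on D(Z)={3,5,6,7} D(X)={3,4,5,6,7,8}: no change
Constraint 2 (X < Z) on D(X)={3,4,5,6,7,8} D(Z)={3,5,6,7}: X {3,4,5,6,7,8}->{3,4,5,6}; Z {3,5,6,7}->{5,6,7}
Constraint 3 (Y < Z) on D(Y)={3,4,5,6,7,8} D(Z)={5,6,7}: Y {3,4,5,6,7,8}->{3,4,5,6}
Constraint 4 (Y + Z = X) on D(Y)={3,4,5,6} D(Z)={5,6,7} D(X)={3,4,5,6}: Y {3,4,5,6}->{}; Z {5,6,7}->{}; X {3,4,5,6}->{}
So after all 4 constraints: D(X) = {}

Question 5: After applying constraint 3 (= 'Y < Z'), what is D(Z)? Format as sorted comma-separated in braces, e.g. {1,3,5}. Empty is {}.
Constraint 1 (Z != X) on D(Z)={3,5,6,7} D(X)={3,4,5,6,7,8}: no change
Constraint 2 (X < Z) on D(X)={3,4,5,6,7,8} D(Z)={3,5,6,7}: X {3,4,5,6,7,8}->{3,4,5,6}; Z {3,5,6,7}->{5,6,7}
Constraint 3 (Y < Z) on D(Y)={3,4,5,6,7,8} D(Z)={5,6,7}: Y {3,4,5,6,7,8}->{3,4,5,6}
So after constraint 3: D(Z) = {5,6,7}

Answer: {5,6,7}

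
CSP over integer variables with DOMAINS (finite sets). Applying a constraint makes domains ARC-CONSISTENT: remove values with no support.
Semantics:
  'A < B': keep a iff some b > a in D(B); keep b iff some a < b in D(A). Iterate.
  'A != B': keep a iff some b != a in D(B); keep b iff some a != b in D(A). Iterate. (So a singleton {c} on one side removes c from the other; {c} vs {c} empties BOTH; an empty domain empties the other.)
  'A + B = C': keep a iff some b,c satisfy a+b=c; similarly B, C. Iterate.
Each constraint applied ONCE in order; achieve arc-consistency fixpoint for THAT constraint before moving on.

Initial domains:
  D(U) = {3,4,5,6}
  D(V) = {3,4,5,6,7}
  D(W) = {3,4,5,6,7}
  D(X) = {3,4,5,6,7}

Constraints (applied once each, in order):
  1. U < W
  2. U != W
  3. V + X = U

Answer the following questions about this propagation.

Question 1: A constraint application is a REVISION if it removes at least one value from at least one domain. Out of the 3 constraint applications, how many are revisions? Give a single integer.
Answer: 2

Derivation:
Constraint 1 (U < W) on D(U)={3,4,5,6} D(W)={3,4,5,6,7}: W {3,4,5,6,7}->{4,5,6,7} => REVISION
Constraint 2 (U != W) on D(U)={3,4,5,6} D(W)={4,5,6,7}: no change => not a revision
Constraint 3 (V + X = U) on D(V)={3,4,5,6,7} D(X)={3,4,5,6,7} D(U)={3,4,5,6}: V {3,4,5,6,7}->{3}; X {3,4,5,6,7}->{3}; U {3,4,5,6}->{6} => REVISION
Total revisions = 2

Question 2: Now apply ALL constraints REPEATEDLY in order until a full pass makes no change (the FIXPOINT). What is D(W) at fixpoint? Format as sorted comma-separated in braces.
Answer: {7}

Derivation:
pass 0 (initial): D(W)={3,4,5,6,7}
pass 1: U {3,4,5,6}->{6}; V {3,4,5,6,7}->{3}; W {3,4,5,6,7}->{4,5,6,7}; X {3,4,5,6,7}->{3}
pass 2: W {4,5,6,7}->{7}
pass 3: no change
Fixpoint after 3 passes: D(W) = {7}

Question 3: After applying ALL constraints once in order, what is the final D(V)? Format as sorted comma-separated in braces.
Constraint 1 (U < W) on D(U)={3,4,5,6} D(W)={3,4,5,6,7}: W {3,4,5,6,7}->{4,5,6,7}
Constraint 2 (U != W) on D(U)={3,4,5,6} D(W)={4,5,6,7}: no change
Constraint 3 (V + X = U) on D(V)={3,4,5,6,7} D(X)={3,4,5,6,7} D(U)={3,4,5,6}: V {3,4,5,6,7}->{3}; X {3,4,5,6,7}->{3}; U {3,4,5,6}->{6}
So after all 3 constraints: D(V) = {3}

Answer: {3}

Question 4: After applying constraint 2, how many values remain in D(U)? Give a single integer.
Answer: 4

Derivation:
Constraint 1 (U < W) on D(U)={3,4,5,6} D(W)={3,4,5,6,7}: W {3,4,5,6,7}->{4,5,6,7}
Constraint 2 (U != W) on D(U)={3,4,5,6} D(W)={4,5,6,7}: no change
So after constraint 2: D(U)={3,4,5,6}, size = 4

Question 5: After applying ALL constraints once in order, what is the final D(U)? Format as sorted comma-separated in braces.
Constraint 1 (U < W) on D(U)={3,4,5,6} D(W)={3,4,5,6,7}: W {3,4,5,6,7}->{4,5,6,7}
Constraint 2 (U != W) on D(U)={3,4,5,6} D(W)={4,5,6,7}: no change
Constraint 3 (V + X = U) on D(V)={3,4,5,6,7} D(X)={3,4,5,6,7} D(U)={3,4,5,6}: V {3,4,5,6,7}->{3}; X {3,4,5,6,7}->{3}; U {3,4,5,6}->{6}
So after all 3 constraints: D(U) = {6}

Answer: {6}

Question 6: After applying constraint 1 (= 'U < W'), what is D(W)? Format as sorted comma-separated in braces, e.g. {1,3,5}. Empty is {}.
Answer: {4,5,6,7}

Derivation:
Constraint 1 (U < W) on D(U)={3,4,5,6} D(W)={3,4,5,6,7}: W {3,4,5,6,7}->{4,5,6,7}
So after constraint 1: D(W) = {4,5,6,7}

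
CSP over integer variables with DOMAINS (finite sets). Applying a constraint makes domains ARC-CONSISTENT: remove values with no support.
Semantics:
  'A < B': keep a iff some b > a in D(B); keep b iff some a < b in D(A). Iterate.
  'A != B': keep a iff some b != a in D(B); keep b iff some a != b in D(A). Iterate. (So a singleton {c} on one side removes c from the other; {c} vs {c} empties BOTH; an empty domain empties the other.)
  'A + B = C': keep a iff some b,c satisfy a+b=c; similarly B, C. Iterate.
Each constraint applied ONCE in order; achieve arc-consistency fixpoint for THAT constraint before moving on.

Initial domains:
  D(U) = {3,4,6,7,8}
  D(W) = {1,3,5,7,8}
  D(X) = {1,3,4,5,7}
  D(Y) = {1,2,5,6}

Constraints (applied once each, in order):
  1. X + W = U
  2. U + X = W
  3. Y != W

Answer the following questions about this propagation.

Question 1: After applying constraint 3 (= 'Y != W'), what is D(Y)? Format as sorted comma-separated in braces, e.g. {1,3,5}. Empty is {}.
Constraint 1 (X + W = U) on D(X)={1,3,4,5,7} D(W)={1,3,5,7,8} D(U)={3,4,6,7,8}: W {1,3,5,7,8}->{1,3,5,7}; U {3,4,6,7,8}->{4,6,7,8}
Constraint 2 (U + X = W) on D(U)={4,6,7,8} D(X)={1,3,4,5,7} D(W)={1,3,5,7}: U {4,6,7,8}->{4,6}; X {1,3,4,5,7}->{1,3}; W {1,3,5,7}->{5,7}
Constraint 3 (Y != W) on D(Y)={1,2,5,6} D(W)={5,7}: no change
So after constraint 3: D(Y) = {1,2,5,6}

Answer: {1,2,5,6}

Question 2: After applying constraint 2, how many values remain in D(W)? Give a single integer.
Constraint 1 (X + W = U) on D(X)={1,3,4,5,7} D(W)={1,3,5,7,8} D(U)={3,4,6,7,8}: W {1,3,5,7,8}->{1,3,5,7}; U {3,4,6,7,8}->{4,6,7,8}
Constraint 2 (U + X = W) on D(U)={4,6,7,8} D(X)={1,3,4,5,7} D(W)={1,3,5,7}: U {4,6,7,8}->{4,6}; X {1,3,4,5,7}->{1,3}; W {1,3,5,7}->{5,7}
So after constraint 2: D(W)={5,7}, size = 2

Answer: 2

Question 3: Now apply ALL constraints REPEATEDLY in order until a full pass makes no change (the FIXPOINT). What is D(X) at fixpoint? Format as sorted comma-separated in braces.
pass 0 (initial): D(X)={1,3,4,5,7}
pass 1: U {3,4,6,7,8}->{4,6}; W {1,3,5,7,8}->{5,7}; X {1,3,4,5,7}->{1,3}
pass 2: U {4,6}->{}; W {5,7}->{}; X {1,3}->{}; Y {1,2,5,6}->{}
pass 3: no change
Fixpoint after 3 passes: D(X) = {}

Answer: {}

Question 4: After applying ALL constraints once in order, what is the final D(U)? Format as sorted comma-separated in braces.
Answer: {4,6}

Derivation:
Constraint 1 (X + W = U) on D(X)={1,3,4,5,7} D(W)={1,3,5,7,8} D(U)={3,4,6,7,8}: W {1,3,5,7,8}->{1,3,5,7}; U {3,4,6,7,8}->{4,6,7,8}
Constraint 2 (U + X = W) on D(U)={4,6,7,8} D(X)={1,3,4,5,7} D(W)={1,3,5,7}: U {4,6,7,8}->{4,6}; X {1,3,4,5,7}->{1,3}; W {1,3,5,7}->{5,7}
Constraint 3 (Y != W) on D(Y)={1,2,5,6} D(W)={5,7}: no change
So after all 3 constraints: D(U) = {4,6}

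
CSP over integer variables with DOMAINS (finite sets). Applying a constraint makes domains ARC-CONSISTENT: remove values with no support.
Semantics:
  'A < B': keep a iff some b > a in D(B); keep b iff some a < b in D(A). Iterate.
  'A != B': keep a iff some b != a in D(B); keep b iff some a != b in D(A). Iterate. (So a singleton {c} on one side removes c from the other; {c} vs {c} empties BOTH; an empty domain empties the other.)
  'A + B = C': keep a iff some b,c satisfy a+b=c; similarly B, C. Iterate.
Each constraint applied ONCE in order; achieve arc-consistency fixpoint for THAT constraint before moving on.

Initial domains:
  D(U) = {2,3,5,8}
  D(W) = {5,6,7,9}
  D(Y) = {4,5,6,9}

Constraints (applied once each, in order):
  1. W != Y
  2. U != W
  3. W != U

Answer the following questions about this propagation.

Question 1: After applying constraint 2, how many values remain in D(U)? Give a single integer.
Answer: 4

Derivation:
Constraint 1 (W != Y) on D(W)={5,6,7,9} D(Y)={4,5,6,9}: no change
Constraint 2 (U != W) on D(U)={2,3,5,8} D(W)={5,6,7,9}: no change
So after constraint 2: D(U)={2,3,5,8}, size = 4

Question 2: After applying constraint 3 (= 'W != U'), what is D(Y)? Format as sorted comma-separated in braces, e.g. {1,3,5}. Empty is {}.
Constraint 1 (W != Y) on D(W)={5,6,7,9} D(Y)={4,5,6,9}: no change
Constraint 2 (U != W) on D(U)={2,3,5,8} D(W)={5,6,7,9}: no change
Constraint 3 (W != U) on D(W)={5,6,7,9} D(U)={2,3,5,8}: no change
So after constraint 3: D(Y) = {4,5,6,9}

Answer: {4,5,6,9}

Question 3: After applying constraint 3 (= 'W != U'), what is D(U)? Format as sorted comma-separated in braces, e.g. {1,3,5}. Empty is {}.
Constraint 1 (W != Y) on D(W)={5,6,7,9} D(Y)={4,5,6,9}: no change
Constraint 2 (U != W) on D(U)={2,3,5,8} D(W)={5,6,7,9}: no change
Constraint 3 (W != U) on D(W)={5,6,7,9} D(U)={2,3,5,8}: no change
So after constraint 3: D(U) = {2,3,5,8}

Answer: {2,3,5,8}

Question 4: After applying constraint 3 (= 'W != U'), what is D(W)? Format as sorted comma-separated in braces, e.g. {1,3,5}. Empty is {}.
Constraint 1 (W != Y) on D(W)={5,6,7,9} D(Y)={4,5,6,9}: no change
Constraint 2 (U != W) on D(U)={2,3,5,8} D(W)={5,6,7,9}: no change
Constraint 3 (W != U) on D(W)={5,6,7,9} D(U)={2,3,5,8}: no change
So after constraint 3: D(W) = {5,6,7,9}

Answer: {5,6,7,9}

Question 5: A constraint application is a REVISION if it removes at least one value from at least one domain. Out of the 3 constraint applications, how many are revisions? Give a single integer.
Answer: 0

Derivation:
Constraint 1 (W != Y) on D(W)={5,6,7,9} D(Y)={4,5,6,9}: no change => not a revision
Constraint 2 (U != W) on D(U)={2,3,5,8} D(W)={5,6,7,9}: no change => not a revision
Constraint 3 (W != U) on D(W)={5,6,7,9} D(U)={2,3,5,8}: no change => not a revision
Total revisions = 0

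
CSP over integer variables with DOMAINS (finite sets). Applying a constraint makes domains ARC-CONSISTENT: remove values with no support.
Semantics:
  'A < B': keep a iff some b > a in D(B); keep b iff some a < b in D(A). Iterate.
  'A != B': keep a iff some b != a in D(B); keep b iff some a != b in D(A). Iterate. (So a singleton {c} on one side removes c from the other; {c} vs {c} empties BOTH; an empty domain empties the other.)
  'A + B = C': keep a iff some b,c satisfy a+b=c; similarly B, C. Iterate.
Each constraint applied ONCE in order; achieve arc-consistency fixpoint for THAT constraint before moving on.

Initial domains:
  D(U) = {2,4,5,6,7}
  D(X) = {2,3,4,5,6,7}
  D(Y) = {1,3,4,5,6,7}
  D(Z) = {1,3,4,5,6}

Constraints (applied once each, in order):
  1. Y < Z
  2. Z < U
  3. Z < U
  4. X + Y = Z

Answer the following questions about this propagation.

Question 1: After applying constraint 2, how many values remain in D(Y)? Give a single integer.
Answer: 4

Derivation:
Constraint 1 (Y < Z) on D(Y)={1,3,4,5,6,7} D(Z)={1,3,4,5,6}: Y {1,3,4,5,6,7}->{1,3,4,5}; Z {1,3,4,5,6}->{3,4,5,6}
Constraint 2 (Z < U) on D(Z)={3,4,5,6} D(U)={2,4,5,6,7}: U {2,4,5,6,7}->{4,5,6,7}
So after constraint 2: D(Y)={1,3,4,5}, size = 4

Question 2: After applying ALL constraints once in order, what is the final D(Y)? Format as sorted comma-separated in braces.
Answer: {1,3,4}

Derivation:
Constraint 1 (Y < Z) on D(Y)={1,3,4,5,6,7} D(Z)={1,3,4,5,6}: Y {1,3,4,5,6,7}->{1,3,4,5}; Z {1,3,4,5,6}->{3,4,5,6}
Constraint 2 (Z < U) on D(Z)={3,4,5,6} D(U)={2,4,5,6,7}: U {2,4,5,6,7}->{4,5,6,7}
Constraint 3 (Z < U) on D(Z)={3,4,5,6} D(U)={4,5,6,7}: no change
Constraint 4 (X + Y = Z) on D(X)={2,3,4,5,6,7} D(Y)={1,3,4,5} D(Z)={3,4,5,6}: X {2,3,4,5,6,7}->{2,3,4,5}; Y {1,3,4,5}->{1,3,4}
So after all 4 constraints: D(Y) = {1,3,4}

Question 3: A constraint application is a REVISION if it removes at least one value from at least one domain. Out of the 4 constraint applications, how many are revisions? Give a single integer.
Constraint 1 (Y < Z) on D(Y)={1,3,4,5,6,7} D(Z)={1,3,4,5,6}: Y {1,3,4,5,6,7}->{1,3,4,5}; Z {1,3,4,5,6}->{3,4,5,6} => REVISION
Constraint 2 (Z < U) on D(Z)={3,4,5,6} D(U)={2,4,5,6,7}: U {2,4,5,6,7}->{4,5,6,7} => REVISION
Constraint 3 (Z < U) on D(Z)={3,4,5,6} D(U)={4,5,6,7}: no change => not a revision
Constraint 4 (X + Y = Z) on D(X)={2,3,4,5,6,7} D(Y)={1,3,4,5} D(Z)={3,4,5,6}: X {2,3,4,5,6,7}->{2,3,4,5}; Y {1,3,4,5}->{1,3,4} => REVISION
Total revisions = 3

Answer: 3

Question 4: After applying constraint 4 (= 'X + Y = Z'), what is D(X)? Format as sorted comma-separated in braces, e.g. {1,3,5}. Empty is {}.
Answer: {2,3,4,5}

Derivation:
Constraint 1 (Y < Z) on D(Y)={1,3,4,5,6,7} D(Z)={1,3,4,5,6}: Y {1,3,4,5,6,7}->{1,3,4,5}; Z {1,3,4,5,6}->{3,4,5,6}
Constraint 2 (Z < U) on D(Z)={3,4,5,6} D(U)={2,4,5,6,7}: U {2,4,5,6,7}->{4,5,6,7}
Constraint 3 (Z < U) on D(Z)={3,4,5,6} D(U)={4,5,6,7}: no change
Constraint 4 (X + Y = Z) on D(X)={2,3,4,5,6,7} D(Y)={1,3,4,5} D(Z)={3,4,5,6}: X {2,3,4,5,6,7}->{2,3,4,5}; Y {1,3,4,5}->{1,3,4}
So after constraint 4: D(X) = {2,3,4,5}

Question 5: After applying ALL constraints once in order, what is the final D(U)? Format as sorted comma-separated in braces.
Constraint 1 (Y < Z) on D(Y)={1,3,4,5,6,7} D(Z)={1,3,4,5,6}: Y {1,3,4,5,6,7}->{1,3,4,5}; Z {1,3,4,5,6}->{3,4,5,6}
Constraint 2 (Z < U) on D(Z)={3,4,5,6} D(U)={2,4,5,6,7}: U {2,4,5,6,7}->{4,5,6,7}
Constraint 3 (Z < U) on D(Z)={3,4,5,6} D(U)={4,5,6,7}: no change
Constraint 4 (X + Y = Z) on D(X)={2,3,4,5,6,7} D(Y)={1,3,4,5} D(Z)={3,4,5,6}: X {2,3,4,5,6,7}->{2,3,4,5}; Y {1,3,4,5}->{1,3,4}
So after all 4 constraints: D(U) = {4,5,6,7}

Answer: {4,5,6,7}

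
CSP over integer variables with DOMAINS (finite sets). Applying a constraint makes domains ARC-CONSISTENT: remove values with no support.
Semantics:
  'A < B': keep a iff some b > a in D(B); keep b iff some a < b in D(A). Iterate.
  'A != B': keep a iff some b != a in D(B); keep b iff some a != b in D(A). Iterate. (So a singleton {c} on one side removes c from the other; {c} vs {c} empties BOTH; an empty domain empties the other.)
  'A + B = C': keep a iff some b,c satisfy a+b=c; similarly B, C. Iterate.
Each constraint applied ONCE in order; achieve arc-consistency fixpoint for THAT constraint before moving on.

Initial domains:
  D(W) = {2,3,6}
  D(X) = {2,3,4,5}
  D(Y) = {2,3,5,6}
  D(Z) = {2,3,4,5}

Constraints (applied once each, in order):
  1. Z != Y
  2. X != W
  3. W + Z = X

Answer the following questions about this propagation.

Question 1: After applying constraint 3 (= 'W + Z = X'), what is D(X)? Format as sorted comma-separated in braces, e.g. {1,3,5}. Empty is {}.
Constraint 1 (Z != Y) on D(Z)={2,3,4,5} D(Y)={2,3,5,6}: no change
Constraint 2 (X != W) on D(X)={2,3,4,5} D(W)={2,3,6}: no change
Constraint 3 (W + Z = X) on D(W)={2,3,6} D(Z)={2,3,4,5} D(X)={2,3,4,5}: W {2,3,6}->{2,3}; Z {2,3,4,5}->{2,3}; X {2,3,4,5}->{4,5}
So after constraint 3: D(X) = {4,5}

Answer: {4,5}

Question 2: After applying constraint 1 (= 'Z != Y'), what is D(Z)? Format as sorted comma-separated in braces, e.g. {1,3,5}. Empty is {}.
Constraint 1 (Z != Y) on D(Z)={2,3,4,5} D(Y)={2,3,5,6}: no change
So after constraint 1: D(Z) = {2,3,4,5}

Answer: {2,3,4,5}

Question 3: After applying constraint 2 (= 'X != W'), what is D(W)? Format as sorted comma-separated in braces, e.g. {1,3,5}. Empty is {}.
Answer: {2,3,6}

Derivation:
Constraint 1 (Z != Y) on D(Z)={2,3,4,5} D(Y)={2,3,5,6}: no change
Constraint 2 (X != W) on D(X)={2,3,4,5} D(W)={2,3,6}: no change
So after constraint 2: D(W) = {2,3,6}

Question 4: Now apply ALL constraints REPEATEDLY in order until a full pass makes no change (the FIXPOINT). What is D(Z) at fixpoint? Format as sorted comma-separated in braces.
pass 0 (initial): D(Z)={2,3,4,5}
pass 1: W {2,3,6}->{2,3}; X {2,3,4,5}->{4,5}; Z {2,3,4,5}->{2,3}
pass 2: no change
Fixpoint after 2 passes: D(Z) = {2,3}

Answer: {2,3}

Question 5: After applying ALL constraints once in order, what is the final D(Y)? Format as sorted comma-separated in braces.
Constraint 1 (Z != Y) on D(Z)={2,3,4,5} D(Y)={2,3,5,6}: no change
Constraint 2 (X != W) on D(X)={2,3,4,5} D(W)={2,3,6}: no change
Constraint 3 (W + Z = X) on D(W)={2,3,6} D(Z)={2,3,4,5} D(X)={2,3,4,5}: W {2,3,6}->{2,3}; Z {2,3,4,5}->{2,3}; X {2,3,4,5}->{4,5}
So after all 3 constraints: D(Y) = {2,3,5,6}

Answer: {2,3,5,6}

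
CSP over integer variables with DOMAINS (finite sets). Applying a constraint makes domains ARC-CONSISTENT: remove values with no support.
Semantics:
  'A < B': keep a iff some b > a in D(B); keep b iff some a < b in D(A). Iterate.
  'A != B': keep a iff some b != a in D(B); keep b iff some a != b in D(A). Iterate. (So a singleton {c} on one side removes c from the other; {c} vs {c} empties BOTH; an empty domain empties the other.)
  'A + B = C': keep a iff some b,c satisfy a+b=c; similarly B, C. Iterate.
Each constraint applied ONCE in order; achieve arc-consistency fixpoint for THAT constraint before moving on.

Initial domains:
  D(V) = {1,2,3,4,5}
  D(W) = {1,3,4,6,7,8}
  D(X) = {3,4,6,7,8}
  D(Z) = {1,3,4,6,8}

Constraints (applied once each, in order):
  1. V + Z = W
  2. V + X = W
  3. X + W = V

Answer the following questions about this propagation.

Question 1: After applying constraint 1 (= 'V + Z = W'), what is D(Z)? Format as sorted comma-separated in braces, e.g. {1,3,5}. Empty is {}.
Constraint 1 (V + Z = W) on D(V)={1,2,3,4,5} D(Z)={1,3,4,6,8} D(W)={1,3,4,6,7,8}: Z {1,3,4,6,8}->{1,3,4,6}; W {1,3,4,6,7,8}->{3,4,6,7,8}
So after constraint 1: D(Z) = {1,3,4,6}

Answer: {1,3,4,6}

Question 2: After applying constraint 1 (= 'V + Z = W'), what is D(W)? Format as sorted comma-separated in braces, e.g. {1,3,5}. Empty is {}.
Constraint 1 (V + Z = W) on D(V)={1,2,3,4,5} D(Z)={1,3,4,6,8} D(W)={1,3,4,6,7,8}: Z {1,3,4,6,8}->{1,3,4,6}; W {1,3,4,6,7,8}->{3,4,6,7,8}
So after constraint 1: D(W) = {3,4,6,7,8}

Answer: {3,4,6,7,8}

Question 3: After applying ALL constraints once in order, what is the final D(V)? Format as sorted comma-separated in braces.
Answer: {}

Derivation:
Constraint 1 (V + Z = W) on D(V)={1,2,3,4,5} D(Z)={1,3,4,6,8} D(W)={1,3,4,6,7,8}: Z {1,3,4,6,8}->{1,3,4,6}; W {1,3,4,6,7,8}->{3,4,6,7,8}
Constraint 2 (V + X = W) on D(V)={1,2,3,4,5} D(X)={3,4,6,7,8} D(W)={3,4,6,7,8}: X {3,4,6,7,8}->{3,4,6,7}; W {3,4,6,7,8}->{4,6,7,8}
Constraint 3 (X + W = V) on D(X)={3,4,6,7} D(W)={4,6,7,8} D(V)={1,2,3,4,5}: X {3,4,6,7}->{}; W {4,6,7,8}->{}; V {1,2,3,4,5}->{}
So after all 3 constraints: D(V) = {}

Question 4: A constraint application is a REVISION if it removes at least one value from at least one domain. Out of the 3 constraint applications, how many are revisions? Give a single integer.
Constraint 1 (V + Z = W) on D(V)={1,2,3,4,5} D(Z)={1,3,4,6,8} D(W)={1,3,4,6,7,8}: Z {1,3,4,6,8}->{1,3,4,6}; W {1,3,4,6,7,8}->{3,4,6,7,8} => REVISION
Constraint 2 (V + X = W) on D(V)={1,2,3,4,5} D(X)={3,4,6,7,8} D(W)={3,4,6,7,8}: X {3,4,6,7,8}->{3,4,6,7}; W {3,4,6,7,8}->{4,6,7,8} => REVISION
Constraint 3 (X + W = V) on D(X)={3,4,6,7} D(W)={4,6,7,8} D(V)={1,2,3,4,5}: X {3,4,6,7}->{}; W {4,6,7,8}->{}; V {1,2,3,4,5}->{} => REVISION
Total revisions = 3

Answer: 3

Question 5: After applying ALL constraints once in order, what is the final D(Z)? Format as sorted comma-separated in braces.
Constraint 1 (V + Z = W) on D(V)={1,2,3,4,5} D(Z)={1,3,4,6,8} D(W)={1,3,4,6,7,8}: Z {1,3,4,6,8}->{1,3,4,6}; W {1,3,4,6,7,8}->{3,4,6,7,8}
Constraint 2 (V + X = W) on D(V)={1,2,3,4,5} D(X)={3,4,6,7,8} D(W)={3,4,6,7,8}: X {3,4,6,7,8}->{3,4,6,7}; W {3,4,6,7,8}->{4,6,7,8}
Constraint 3 (X + W = V) on D(X)={3,4,6,7} D(W)={4,6,7,8} D(V)={1,2,3,4,5}: X {3,4,6,7}->{}; W {4,6,7,8}->{}; V {1,2,3,4,5}->{}
So after all 3 constraints: D(Z) = {1,3,4,6}

Answer: {1,3,4,6}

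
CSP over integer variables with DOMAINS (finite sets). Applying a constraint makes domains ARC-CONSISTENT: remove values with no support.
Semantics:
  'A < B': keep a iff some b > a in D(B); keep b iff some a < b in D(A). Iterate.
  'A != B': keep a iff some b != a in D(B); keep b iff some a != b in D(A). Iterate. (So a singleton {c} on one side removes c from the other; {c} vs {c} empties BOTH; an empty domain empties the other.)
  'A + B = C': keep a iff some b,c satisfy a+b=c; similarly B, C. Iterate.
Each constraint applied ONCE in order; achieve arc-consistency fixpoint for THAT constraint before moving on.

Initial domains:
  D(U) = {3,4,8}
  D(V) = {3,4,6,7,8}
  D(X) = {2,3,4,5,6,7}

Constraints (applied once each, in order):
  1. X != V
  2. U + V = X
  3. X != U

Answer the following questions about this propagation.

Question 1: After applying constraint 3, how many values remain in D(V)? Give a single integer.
Constraint 1 (X != V) on D(X)={2,3,4,5,6,7} D(V)={3,4,6,7,8}: no change
Constraint 2 (U + V = X) on D(U)={3,4,8} D(V)={3,4,6,7,8} D(X)={2,3,4,5,6,7}: U {3,4,8}->{3,4}; V {3,4,6,7,8}->{3,4}; X {2,3,4,5,6,7}->{6,7}
Constraint 3 (X != U) on D(X)={6,7} D(U)={3,4}: no change
So after constraint 3: D(V)={3,4}, size = 2

Answer: 2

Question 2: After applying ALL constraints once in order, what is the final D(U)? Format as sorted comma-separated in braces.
Answer: {3,4}

Derivation:
Constraint 1 (X != V) on D(X)={2,3,4,5,6,7} D(V)={3,4,6,7,8}: no change
Constraint 2 (U + V = X) on D(U)={3,4,8} D(V)={3,4,6,7,8} D(X)={2,3,4,5,6,7}: U {3,4,8}->{3,4}; V {3,4,6,7,8}->{3,4}; X {2,3,4,5,6,7}->{6,7}
Constraint 3 (X != U) on D(X)={6,7} D(U)={3,4}: no change
So after all 3 constraints: D(U) = {3,4}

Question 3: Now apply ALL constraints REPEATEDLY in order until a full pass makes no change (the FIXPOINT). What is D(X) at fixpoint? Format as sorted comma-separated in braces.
pass 0 (initial): D(X)={2,3,4,5,6,7}
pass 1: U {3,4,8}->{3,4}; V {3,4,6,7,8}->{3,4}; X {2,3,4,5,6,7}->{6,7}
pass 2: no change
Fixpoint after 2 passes: D(X) = {6,7}

Answer: {6,7}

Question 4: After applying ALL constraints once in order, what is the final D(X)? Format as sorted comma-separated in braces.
Constraint 1 (X != V) on D(X)={2,3,4,5,6,7} D(V)={3,4,6,7,8}: no change
Constraint 2 (U + V = X) on D(U)={3,4,8} D(V)={3,4,6,7,8} D(X)={2,3,4,5,6,7}: U {3,4,8}->{3,4}; V {3,4,6,7,8}->{3,4}; X {2,3,4,5,6,7}->{6,7}
Constraint 3 (X != U) on D(X)={6,7} D(U)={3,4}: no change
So after all 3 constraints: D(X) = {6,7}

Answer: {6,7}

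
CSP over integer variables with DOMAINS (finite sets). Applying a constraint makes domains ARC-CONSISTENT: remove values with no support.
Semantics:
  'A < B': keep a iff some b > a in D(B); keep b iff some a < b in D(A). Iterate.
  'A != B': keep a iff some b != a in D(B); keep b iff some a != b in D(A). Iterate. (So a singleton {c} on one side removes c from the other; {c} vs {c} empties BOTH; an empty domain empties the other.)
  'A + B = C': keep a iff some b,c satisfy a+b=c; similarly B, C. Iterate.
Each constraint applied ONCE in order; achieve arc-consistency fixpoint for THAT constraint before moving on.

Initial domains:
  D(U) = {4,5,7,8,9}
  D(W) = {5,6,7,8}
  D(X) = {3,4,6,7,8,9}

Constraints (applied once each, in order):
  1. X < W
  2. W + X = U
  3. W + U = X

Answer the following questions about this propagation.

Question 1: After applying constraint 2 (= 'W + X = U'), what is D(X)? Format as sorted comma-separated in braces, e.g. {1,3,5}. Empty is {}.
Answer: {3,4}

Derivation:
Constraint 1 (X < W) on D(X)={3,4,6,7,8,9} D(W)={5,6,7,8}: X {3,4,6,7,8,9}->{3,4,6,7}
Constraint 2 (W + X = U) on D(W)={5,6,7,8} D(X)={3,4,6,7} D(U)={4,5,7,8,9}: W {5,6,7,8}->{5,6}; X {3,4,6,7}->{3,4}; U {4,5,7,8,9}->{8,9}
So after constraint 2: D(X) = {3,4}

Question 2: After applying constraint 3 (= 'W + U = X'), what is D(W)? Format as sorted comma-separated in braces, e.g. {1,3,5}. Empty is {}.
Constraint 1 (X < W) on D(X)={3,4,6,7,8,9} D(W)={5,6,7,8}: X {3,4,6,7,8,9}->{3,4,6,7}
Constraint 2 (W + X = U) on D(W)={5,6,7,8} D(X)={3,4,6,7} D(U)={4,5,7,8,9}: W {5,6,7,8}->{5,6}; X {3,4,6,7}->{3,4}; U {4,5,7,8,9}->{8,9}
Constraint 3 (W + U = X) on D(W)={5,6} D(U)={8,9} D(X)={3,4}: W {5,6}->{}; U {8,9}->{}; X {3,4}->{}
So after constraint 3: D(W) = {}

Answer: {}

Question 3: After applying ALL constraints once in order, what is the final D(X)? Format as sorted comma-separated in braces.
Answer: {}

Derivation:
Constraint 1 (X < W) on D(X)={3,4,6,7,8,9} D(W)={5,6,7,8}: X {3,4,6,7,8,9}->{3,4,6,7}
Constraint 2 (W + X = U) on D(W)={5,6,7,8} D(X)={3,4,6,7} D(U)={4,5,7,8,9}: W {5,6,7,8}->{5,6}; X {3,4,6,7}->{3,4}; U {4,5,7,8,9}->{8,9}
Constraint 3 (W + U = X) on D(W)={5,6} D(U)={8,9} D(X)={3,4}: W {5,6}->{}; U {8,9}->{}; X {3,4}->{}
So after all 3 constraints: D(X) = {}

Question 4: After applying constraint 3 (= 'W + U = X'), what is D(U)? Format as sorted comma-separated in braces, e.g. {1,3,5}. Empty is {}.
Answer: {}

Derivation:
Constraint 1 (X < W) on D(X)={3,4,6,7,8,9} D(W)={5,6,7,8}: X {3,4,6,7,8,9}->{3,4,6,7}
Constraint 2 (W + X = U) on D(W)={5,6,7,8} D(X)={3,4,6,7} D(U)={4,5,7,8,9}: W {5,6,7,8}->{5,6}; X {3,4,6,7}->{3,4}; U {4,5,7,8,9}->{8,9}
Constraint 3 (W + U = X) on D(W)={5,6} D(U)={8,9} D(X)={3,4}: W {5,6}->{}; U {8,9}->{}; X {3,4}->{}
So after constraint 3: D(U) = {}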